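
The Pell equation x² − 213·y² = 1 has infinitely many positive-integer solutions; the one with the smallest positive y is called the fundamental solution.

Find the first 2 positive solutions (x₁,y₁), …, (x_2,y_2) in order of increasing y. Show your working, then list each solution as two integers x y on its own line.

194399 13320
75581942401 5178789360

√213 = [14; 1,1,2,6,1,8,1,6,2,1,1,28, …], period ℓ=12 (even) → k=11
a_0=14:  p_0=14·1+0=14,  q_0=14·0+1=1
a_1=1:  p_1=1·14+1=15,  q_1=1·1+0=1
…
a_3=2:  p_3=2·29+15=73,  q_3=2·2+1=5
a_4=6:  p_4=6·73+29=467,  q_4=6·5+2=32
…
a_6=8:  p_6=8·540+467=4787,  q_6=8·37+32=328
…
a_8=6:  p_8=6·5327+4787=36749,  q_8=6·365+328=2518
…
a_10=1:  p_10=1·78825+36749=115574,  q_10=1·5401+2518=7919
a_11=1:  p_11=1·115574+78825=194399,  q_11=1·7919+5401=13320
→ (194399, 13320).  Check: 194399²=37790971201, 213·13320²=37790971200, difference 1.
k=2:  x_2 = 194399·194399+213·13320·13320 = 75581942401,  y_2 = 194399·13320+13320·194399 = 5178789360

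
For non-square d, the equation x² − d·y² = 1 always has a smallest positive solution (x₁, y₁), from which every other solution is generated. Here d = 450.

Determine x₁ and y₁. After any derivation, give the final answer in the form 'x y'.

19601 924

√450 → a₀=21, period (4,1,2,4,2,1,4,42); ℓ=8 even so k=7
k=0  a_k=21  p_k/q_k = 21/1
…
k=3  a_k=2  p_k/q_k = 297/14
…
k=5  a_k=2  p_k/q_k = 2885/136
k=6  a_k=1  p_k/q_k = 4179/197
k=7  a_k=4  p_k/q_k = 19601/924
fundamental: x₁=19601, y₁=924  (since 384199201 − 450·853776 = 1)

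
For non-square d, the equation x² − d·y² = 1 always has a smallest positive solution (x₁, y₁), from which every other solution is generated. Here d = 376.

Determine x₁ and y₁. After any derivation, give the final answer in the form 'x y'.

2143295 110532

[19; 2,1,1,3,1,…,1,2,38] for √376; ℓ=16 ⇒ convergent index 15
a_0=19:  p_0=19·1+0=19,  q_0=19·0+1=1
…
a_3=1:  p_3=1·58+39=97,  q_3=1·3+2=5
a_4=3:  p_4=3·97+58=349,  q_4=3·5+3=18
…
a_6=2:  p_6=2·446+349=1241,  q_6=2·23+18=64
…
a_8=4:  p_8=4·2928+1241=12953,  q_8=4·151+64=668
…
a_10=2:  p_10=2·28834+12953=70621,  q_10=2·1487+668=3642
…
a_14=1:  p_14=1·468441+368986=837427,  q_14=1·24158+19029=43187
a_15=2:  p_15=2·837427+468441=2143295,  q_15=2·43187+24158=110532
(x₁, y₁) = (2143295, 110532);  2143295² − 376·110532² = 1 ✓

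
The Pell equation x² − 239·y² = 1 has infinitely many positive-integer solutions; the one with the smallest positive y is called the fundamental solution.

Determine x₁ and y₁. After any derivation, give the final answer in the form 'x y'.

d=239: √d = [15; 2,5,1,2,4,15,4,2,1,5,2,30] (ℓ=12, even), read p_11/q_11
a_0=15:  p_0=15·1+0=15,  q_0=15·0+1=1
a_1=2:  p_1=2·15+1=31,  q_1=2·1+0=2
…
a_4=2:  p_4=2·201+170=572,  q_4=2·13+11=37
a_5=4:  p_5=4·572+201=2489,  q_5=4·37+13=161
…
a_8=2:  p_8=2·154117+37907=346141,  q_8=2·9969+2452=22390
…
a_10=5:  p_10=5·500258+346141=2847431,  q_10=5·32359+22390=184185
a_11=2:  p_11=2·2847431+500258=6195120,  q_11=2·184185+32359=400729
fundamental: x₁=6195120, y₁=400729  (since 38379511814400 − 239·160583731441 = 1)

6195120 400729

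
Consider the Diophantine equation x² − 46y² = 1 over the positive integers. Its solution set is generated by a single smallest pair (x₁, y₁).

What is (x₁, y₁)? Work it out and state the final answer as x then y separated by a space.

[6; 1,3,1,1,2,6,2,1,1,3,1,12] for √46; ℓ=12 ⇒ convergent index 11
k=0  a_k=6  p_k/q_k = 6/1
k=1  a_k=1  p_k/q_k = 7/1
k=2  a_k=3  p_k/q_k = 27/4
…
k=4  a_k=1  p_k/q_k = 61/9
k=5  a_k=2  p_k/q_k = 156/23
k=6  a_k=6  p_k/q_k = 997/147
…
k=9  a_k=1  p_k/q_k = 5297/781
k=10  a_k=3  p_k/q_k = 19038/2807
k=11  a_k=1  p_k/q_k = 24335/3588
fundamental: x₁=24335, y₁=3588  (since 592192225 − 46·12873744 = 1)

24335 3588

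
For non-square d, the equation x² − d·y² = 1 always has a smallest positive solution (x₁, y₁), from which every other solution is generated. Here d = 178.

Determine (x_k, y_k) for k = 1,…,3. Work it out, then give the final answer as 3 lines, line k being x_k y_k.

1601 120
5126401 384240
16414734401 1230336360

d=178: √d = [13; 2,1,12,1,2,26] (ℓ=6, even), read p_5/q_5
a_0=13:  p_0=13·1+0=13,  q_0=13·0+1=1
a_1=2:  p_1=2·13+1=27,  q_1=2·1+0=2
a_2=1:  p_2=1·27+13=40,  q_2=1·2+1=3
a_3=12:  p_3=12·40+27=507,  q_3=12·3+2=38
a_4=1:  p_4=1·507+40=547,  q_4=1·38+3=41
a_5=2:  p_5=2·547+507=1601,  q_5=2·41+38=120
fundamental: x₁=1601, y₁=120  (since 2563201 − 178·14400 = 1)
k=2:  x_2 = 1601·1601+178·120·120 = 5126401,  y_2 = 1601·120+120·1601 = 384240
k=3:  x_3 = 1601·5126401+178·120·384240 = 16414734401,  y_3 = 1601·384240+120·5126401 = 1230336360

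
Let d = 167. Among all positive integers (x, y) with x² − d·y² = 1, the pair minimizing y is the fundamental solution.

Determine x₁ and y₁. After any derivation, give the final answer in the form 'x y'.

[12; 1,11,1,24] for √167; ℓ=4 ⇒ convergent index 3
i=0: a=12 ⇒ p=12, q=1
…
i=2: a=11 ⇒ p=155, q=12
i=3: a=1 ⇒ p=168, q=13
→ (168, 13).  Check: 168²=28224, 167·13²=28223, difference 1.

168 13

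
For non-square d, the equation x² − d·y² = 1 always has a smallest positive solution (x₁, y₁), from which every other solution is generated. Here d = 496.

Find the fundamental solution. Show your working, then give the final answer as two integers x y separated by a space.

4620799 207480

√496 → a₀=22, period (3,1,2,4,1,…,1,3,44); ℓ=16 even so k=15
step 0: (22, 1)  from 22·(1,0) + (0,1)
step 1: (67, 3)  from 3·(22,1) + (1,0)
…
step 3: (245, 11)  from 2·(89,4) + (67,3)
step 4: (1069, 48)  from 4·(245,11) + (89,4)
step 5: (1314, 59)  from 1·(1069,48) + (245,11)
…
step 7: (6080, 273)  from 2·(2383,107) + (1314,59)
step 8: (14543, 653)  from 2·(6080,273) + (2383,107)
step 9: (35166, 1579)  from 2·(14543,653) + (6080,273)
step 10: (49709, 2232)  from 1·(35166,1579) + (14543,653)
step 11: (84875, 3811)  from 1·(49709,2232) + (35166,1579)
step 12: (389209, 17476)  from 4·(84875,3811) + (49709,2232)
step 13: (863293, 38763)  from 2·(389209,17476) + (84875,3811)
step 14: (1252502, 56239)  from 1·(863293,38763) + (389209,17476)
step 15: (4620799, 207480)  from 3·(1252502,56239) + (863293,38763)
→ (4620799, 207480).  Check: 4620799²=21351783398401, 496·207480²=21351783398400, difference 1.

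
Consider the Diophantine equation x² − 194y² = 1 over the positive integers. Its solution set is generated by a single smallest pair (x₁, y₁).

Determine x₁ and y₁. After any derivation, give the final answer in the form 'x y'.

√194 = [13; 1,12,1,26, …], period ℓ=4 (even) → k=3
a_0=13:  p_0=13·1+0=13,  q_0=13·0+1=1
…
a_2=12:  p_2=12·14+13=181,  q_2=12·1+1=13
a_3=1:  p_3=1·181+14=195,  q_3=1·13+1=14
→ (195, 14).  Check: 195²=38025, 194·14²=38024, difference 1.

195 14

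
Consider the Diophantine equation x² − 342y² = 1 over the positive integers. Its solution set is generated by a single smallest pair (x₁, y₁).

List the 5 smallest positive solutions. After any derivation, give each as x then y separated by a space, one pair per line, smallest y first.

√342 = [18; 2,36, …], period ℓ=2 (even) → k=1
step 0: (18, 1)  from 18·(1,0) + (0,1)
step 1: (37, 2)  from 2·(18,1) + (1,0)
(x₁, y₁) = (37, 2);  37² − 342·2² = 1 ✓
k=2:  x_2 = 37·37+342·2·2 = 2737,  y_2 = 37·2+2·37 = 148
k=3:  x_3 = 37·2737+342·2·148 = 202501,  y_3 = 37·148+2·2737 = 10950
k=4:  x_4 = 37·202501+342·2·10950 = 14982337,  y_4 = 37·10950+2·202501 = 810152
k=5:  x_5 = 37·14982337+342·2·810152 = 1108490437,  y_5 = 37·810152+2·14982337 = 59940298

37 2
2737 148
202501 10950
14982337 810152
1108490437 59940298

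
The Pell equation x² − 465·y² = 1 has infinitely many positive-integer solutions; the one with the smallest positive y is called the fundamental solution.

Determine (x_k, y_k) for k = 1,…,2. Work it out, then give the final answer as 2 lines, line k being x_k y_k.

15871 736
503777281 23362112

√465 → a₀=21, period (1,1,3,2,2,2,3,1,1,42); ℓ=10 even so k=9
a_0=21:  p_0=21·1+0=21,  q_0=21·0+1=1
…
a_4=2:  p_4=2·151+43=345,  q_4=2·7+2=16
…
a_6=2:  p_6=2·841+345=2027,  q_6=2·39+16=94
…
a_8=1:  p_8=1·6922+2027=8949,  q_8=1·321+94=415
a_9=1:  p_9=1·8949+6922=15871,  q_9=1·415+321=736
fundamental: x₁=15871, y₁=736  (since 251888641 − 465·541696 = 1)
(15871+736√465)^2 = 503777281 + 23362112√465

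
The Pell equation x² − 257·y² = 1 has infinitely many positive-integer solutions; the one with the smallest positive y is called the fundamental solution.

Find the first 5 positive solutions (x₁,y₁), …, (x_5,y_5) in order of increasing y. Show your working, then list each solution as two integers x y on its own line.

[16; 32] for √257; ℓ=1 ⇒ convergent index 1
k=0  a_k=16  p_k/q_k = 16/1
k=1  a_k=32  p_k/q_k = 513/32
→ (513, 32).  Check: 513²=263169, 257·32²=263168, difference 1.
n=2: (513,32)∘(513,32) = (513·513+257·32·32, 513·32+32·513) = (526337,32832)
n=3: (526337,32832)∘(513,32) = (513·526337+257·32·32832, 513·32832+32·526337) = (540021249,33685600)
n=4: (540021249,33685600)∘(513,32) = (513·540021249+257·32·33685600, 513·33685600+32·540021249) = (554061275137,34561392768)
n=5: (554061275137,34561392768)∘(513,32) = (513·554061275137+257·32·34561392768, 513·34561392768+32·554061275137) = (568466328269313,35459955294368)

513 32
526337 32832
540021249 33685600
554061275137 34561392768
568466328269313 35459955294368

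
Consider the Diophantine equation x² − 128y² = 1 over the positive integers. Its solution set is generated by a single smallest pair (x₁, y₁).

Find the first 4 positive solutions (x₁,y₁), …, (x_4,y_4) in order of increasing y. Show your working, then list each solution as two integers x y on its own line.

[11; 3,5,3,22] for √128; ℓ=4 ⇒ convergent index 3
i=0: a=11 ⇒ p=11, q=1
…
i=2: a=5 ⇒ p=181, q=16
i=3: a=3 ⇒ p=577, q=51
(x₁, y₁) = (577, 51);  577² − 128·51² = 1 ✓
k=2:  x_2 = 577·577+128·51·51 = 665857,  y_2 = 577·51+51·577 = 58854
k=3:  x_3 = 577·665857+128·51·58854 = 768398401,  y_3 = 577·58854+51·665857 = 67917465
k=4:  x_4 = 577·768398401+128·51·67917465 = 886731088897,  y_4 = 577·67917465+51·768398401 = 78376695756

577 51
665857 58854
768398401 67917465
886731088897 78376695756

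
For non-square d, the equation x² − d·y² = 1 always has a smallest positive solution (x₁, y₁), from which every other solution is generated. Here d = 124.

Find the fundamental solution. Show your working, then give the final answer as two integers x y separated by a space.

4620799 414960

√124 → a₀=11, period (7,2,1,1,1,…,2,7,22); ℓ=16 even so k=15
a_0=11:  p_0=11·1+0=11,  q_0=11·0+1=1
…
a_4=1:  p_4=1·245+167=412,  q_4=1·22+15=37
a_5=1:  p_5=1·412+245=657,  q_5=1·37+22=59
a_6=3:  p_6=3·657+412=2383,  q_6=3·59+37=214
a_7=1:  p_7=1·2383+657=3040,  q_7=1·214+59=273
a_8=4:  p_8=4·3040+2383=14543,  q_8=4·273+214=1306
a_9=1:  p_9=1·14543+3040=17583,  q_9=1·1306+273=1579
a_10=3:  p_10=3·17583+14543=67292,  q_10=3·1579+1306=6043
a_11=1:  p_11=1·67292+17583=84875,  q_11=1·6043+1579=7622
a_12=1:  p_12=1·84875+67292=152167,  q_12=1·7622+6043=13665
…
a_14=2:  p_14=2·237042+152167=626251,  q_14=2·21287+13665=56239
a_15=7:  p_15=7·626251+237042=4620799,  q_15=7·56239+21287=414960
(x₁, y₁) = (4620799, 414960);  4620799² − 124·414960² = 1 ✓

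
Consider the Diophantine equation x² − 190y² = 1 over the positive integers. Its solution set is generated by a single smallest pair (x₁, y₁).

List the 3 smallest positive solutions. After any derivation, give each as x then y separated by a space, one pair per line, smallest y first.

52021 3774
5412368881 392654508
563113683064981 40852560317562

√190 → a₀=13, period (1,3,1,1,1,…,3,1,26); ℓ=14 even so k=13
k=0  a_k=13  p_k/q_k = 13/1
…
k=2  a_k=3  p_k/q_k = 55/4
…
k=4  a_k=1  p_k/q_k = 124/9
…
k=7  a_k=2  p_k/q_k = 1213/88
k=8  a_k=2  p_k/q_k = 2936/213
…
k=11  a_k=1  p_k/q_k = 11234/815
k=12  a_k=3  p_k/q_k = 40787/2959
k=13  a_k=1  p_k/q_k = 52021/3774
(x₁, y₁) = (52021, 3774);  52021² − 190·3774² = 1 ✓
k=2:  x_2 = 52021·52021+190·3774·3774 = 5412368881,  y_2 = 52021·3774+3774·52021 = 392654508
k=3:  x_3 = 52021·5412368881+190·3774·392654508 = 563113683064981,  y_3 = 52021·392654508+3774·5412368881 = 40852560317562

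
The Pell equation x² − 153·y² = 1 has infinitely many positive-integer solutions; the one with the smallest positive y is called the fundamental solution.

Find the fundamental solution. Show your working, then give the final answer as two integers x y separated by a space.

2177 176

√153 = [12; 2,1,2,2,2,1,2,24, …], period ℓ=8 (even) → k=7
step 0: (12, 1)  from 12·(1,0) + (0,1)
step 1: (25, 2)  from 2·(12,1) + (1,0)
step 2: (37, 3)  from 1·(25,2) + (12,1)
…
step 4: (235, 19)  from 2·(99,8) + (37,3)
…
step 6: (804, 65)  from 1·(569,46) + (235,19)
step 7: (2177, 176)  from 2·(804,65) + (569,46)
(x₁, y₁) = (2177, 176);  2177² − 153·176² = 1 ✓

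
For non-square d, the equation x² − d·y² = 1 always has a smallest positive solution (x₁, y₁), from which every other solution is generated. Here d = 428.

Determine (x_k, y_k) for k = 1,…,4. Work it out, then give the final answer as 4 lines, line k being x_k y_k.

√428 = [20; 1,2,4,1,5,10,5,1,4,2,1,40, …], period ℓ=12 (even) → k=11
step 0: (20, 1)  from 20·(1,0) + (0,1)
step 1: (21, 1)  from 1·(20,1) + (1,0)
step 2: (62, 3)  from 2·(21,1) + (20,1)
step 3: (269, 13)  from 4·(62,3) + (21,1)
step 4: (331, 16)  from 1·(269,13) + (62,3)
step 5: (1924, 93)  from 5·(331,16) + (269,13)
step 6: (19571, 946)  from 10·(1924,93) + (331,16)
step 7: (99779, 4823)  from 5·(19571,946) + (1924,93)
step 8: (119350, 5769)  from 1·(99779,4823) + (19571,946)
…
step 10: (1273708, 61567)  from 2·(577179,27899) + (119350,5769)
step 11: (1850887, 89466)  from 1·(1273708,61567) + (577179,27899)
fundamental: x₁=1850887, y₁=89466  (since 3425782686769 − 428·8004165156 = 1)
(1850887+89466√428)^2 = 6851565373537 + 331182912684√428
(1850887+89466√428)^3 = 25362946559057703751 + 1225964295417811950√428
(1850887+89466√428)^4 = 93887896135702420679780737 + 4538242753705644230486616√428

1850887 89466
6851565373537 331182912684
25362946559057703751 1225964295417811950
93887896135702420679780737 4538242753705644230486616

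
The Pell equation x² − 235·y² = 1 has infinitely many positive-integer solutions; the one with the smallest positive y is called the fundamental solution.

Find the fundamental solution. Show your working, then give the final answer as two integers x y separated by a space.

√235 = [15; 3,30, …], period ℓ=2 (even) → k=1
a_0=15:  p_0=15·1+0=15,  q_0=15·0+1=1
a_1=3:  p_1=3·15+1=46,  q_1=3·1+0=3
fundamental: x₁=46, y₁=3  (since 2116 − 235·9 = 1)

46 3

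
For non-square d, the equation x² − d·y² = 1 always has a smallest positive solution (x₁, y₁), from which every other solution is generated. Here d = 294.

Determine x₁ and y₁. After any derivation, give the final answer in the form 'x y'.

[17; 6,1,4,1,6,34] for √294; ℓ=6 ⇒ convergent index 5
a_0=17:  p_0=17·1+0=17,  q_0=17·0+1=1
a_1=6:  p_1=6·17+1=103,  q_1=6·1+0=6
…
a_4=1:  p_4=1·583+120=703,  q_4=1·34+7=41
a_5=6:  p_5=6·703+583=4801,  q_5=6·41+34=280
→ (4801, 280).  Check: 4801²=23049601, 294·280²=23049600, difference 1.

4801 280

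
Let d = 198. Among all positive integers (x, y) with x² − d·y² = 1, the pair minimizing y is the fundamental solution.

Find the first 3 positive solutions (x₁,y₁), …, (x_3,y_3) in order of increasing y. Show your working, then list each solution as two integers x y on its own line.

197 14
77617 5516
30580901 2173290

d=198: √d = [14; 14,28] (ℓ=2, even), read p_1/q_1
step 0: (14, 1)  from 14·(1,0) + (0,1)
step 1: (197, 14)  from 14·(14,1) + (1,0)
fundamental: x₁=197, y₁=14  (since 38809 − 198·196 = 1)
k=2:  x_2 = 197·197+198·14·14 = 77617,  y_2 = 197·14+14·197 = 5516
k=3:  x_3 = 197·77617+198·14·5516 = 30580901,  y_3 = 197·5516+14·77617 = 2173290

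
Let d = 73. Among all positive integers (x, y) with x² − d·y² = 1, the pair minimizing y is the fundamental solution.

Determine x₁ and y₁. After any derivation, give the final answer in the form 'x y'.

2281249 267000

d=73: √d = [8; 1,1,5,5,1,1,16] (ℓ=7, odd), read p_13/q_13
i=0: a=8 ⇒ p=8, q=1
…
i=2: a=1 ⇒ p=17, q=2
i=3: a=5 ⇒ p=94, q=11
i=4: a=5 ⇒ p=487, q=57
i=5: a=1 ⇒ p=581, q=68
i=6: a=1 ⇒ p=1068, q=125
i=7: a=16 ⇒ p=17669, q=2068
i=8: a=1 ⇒ p=18737, q=2193
i=9: a=1 ⇒ p=36406, q=4261
…
i=11: a=5 ⇒ p=1040241, q=121751
i=12: a=1 ⇒ p=1241008, q=145249
i=13: a=1 ⇒ p=2281249, q=267000
fundamental: x₁=2281249, y₁=267000  (since 5204097000001 − 73·71289000000 = 1)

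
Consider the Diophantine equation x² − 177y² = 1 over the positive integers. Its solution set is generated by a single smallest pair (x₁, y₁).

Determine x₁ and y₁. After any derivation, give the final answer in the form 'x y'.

√177 → a₀=13, period (3,3,2,8,2,3,3,26); ℓ=8 even so k=7
step 0: (13, 1)  from 13·(1,0) + (0,1)
step 1: (40, 3)  from 3·(13,1) + (1,0)
step 2: (133, 10)  from 3·(40,3) + (13,1)
step 3: (306, 23)  from 2·(133,10) + (40,3)
…
step 5: (5468, 411)  from 2·(2581,194) + (306,23)
step 6: (18985, 1427)  from 3·(5468,411) + (2581,194)
step 7: (62423, 4692)  from 3·(18985,1427) + (5468,411)
fundamental: x₁=62423, y₁=4692  (since 3896630929 − 177·22014864 = 1)

62423 4692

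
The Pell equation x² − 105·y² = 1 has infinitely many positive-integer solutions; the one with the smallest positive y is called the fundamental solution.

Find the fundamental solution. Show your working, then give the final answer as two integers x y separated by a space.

41 4

√105 = [10; 4,20, …], period ℓ=2 (even) → k=1
i=0: a=10 ⇒ p=10, q=1
i=1: a=4 ⇒ p=41, q=4
(x₁, y₁) = (41, 4);  41² − 105·4² = 1 ✓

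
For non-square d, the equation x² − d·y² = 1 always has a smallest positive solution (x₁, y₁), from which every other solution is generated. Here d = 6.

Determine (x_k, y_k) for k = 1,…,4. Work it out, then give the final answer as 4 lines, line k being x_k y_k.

d=6: √d = [2; 2,4] (ℓ=2, even), read p_1/q_1
k=0  a_k=2  p_k/q_k = 2/1
k=1  a_k=2  p_k/q_k = 5/2
fundamental: x₁=5, y₁=2  (since 25 − 6·4 = 1)
(5+2√6)^2 = 49 + 20√6
(5+2√6)^3 = 485 + 198√6
(5+2√6)^4 = 4801 + 1960√6

5 2
49 20
485 198
4801 1960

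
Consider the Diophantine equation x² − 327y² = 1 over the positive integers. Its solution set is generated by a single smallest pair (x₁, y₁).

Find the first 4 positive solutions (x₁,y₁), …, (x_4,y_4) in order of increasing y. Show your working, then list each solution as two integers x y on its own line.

√327 = [18; 12,36, …], period ℓ=2 (even) → k=1
a_0=18:  p_0=18·1+0=18,  q_0=18·0+1=1
a_1=12:  p_1=12·18+1=217,  q_1=12·1+0=12
(x₁, y₁) = (217, 12);  217² − 327·12² = 1 ✓
(x_2, y_2) = (217·217 + 327·12·12, 217·12 + 12·217) = (94177, 5208)
(x_3, y_3) = (217·94177 + 327·12·5208, 217·5208 + 12·94177) = (40872601, 2260260)
(x_4, y_4) = (217·40872601 + 327·12·2260260, 217·2260260 + 12·40872601) = (17738614657, 980947632)

217 12
94177 5208
40872601 2260260
17738614657 980947632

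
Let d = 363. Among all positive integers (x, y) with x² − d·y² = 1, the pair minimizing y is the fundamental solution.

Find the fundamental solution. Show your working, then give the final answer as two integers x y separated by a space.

362 19

[19; 19,38] for √363; ℓ=2 ⇒ convergent index 1
i=0: a=19 ⇒ p=19, q=1
i=1: a=19 ⇒ p=362, q=19
(x₁, y₁) = (362, 19);  362² − 363·19² = 1 ✓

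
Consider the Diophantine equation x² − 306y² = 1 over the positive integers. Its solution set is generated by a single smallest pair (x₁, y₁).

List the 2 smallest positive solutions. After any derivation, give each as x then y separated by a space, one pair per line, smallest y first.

35 2
2449 140

[17; 2,34] for √306; ℓ=2 ⇒ convergent index 1
step 0: (17, 1)  from 17·(1,0) + (0,1)
step 1: (35, 2)  from 2·(17,1) + (1,0)
(x₁, y₁) = (35, 2);  35² − 306·2² = 1 ✓
(35+2√306)^2 = 2449 + 140√306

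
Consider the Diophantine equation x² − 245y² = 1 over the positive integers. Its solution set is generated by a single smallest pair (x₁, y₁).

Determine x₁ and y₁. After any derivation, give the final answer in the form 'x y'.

[15; 1,1,1,7,6,7,1,1,1,30] for √245; ℓ=10 ⇒ convergent index 9
a_0=15:  p_0=15·1+0=15,  q_0=15·0+1=1
a_1=1:  p_1=1·15+1=16,  q_1=1·1+0=1
a_2=1:  p_2=1·16+15=31,  q_2=1·1+1=2
…
a_4=7:  p_4=7·47+31=360,  q_4=7·3+2=23
a_5=6:  p_5=6·360+47=2207,  q_5=6·23+3=141
a_6=7:  p_6=7·2207+360=15809,  q_6=7·141+23=1010
…
a_8=1:  p_8=1·18016+15809=33825,  q_8=1·1151+1010=2161
a_9=1:  p_9=1·33825+18016=51841,  q_9=1·2161+1151=3312
fundamental: x₁=51841, y₁=3312  (since 2687489281 − 245·10969344 = 1)

51841 3312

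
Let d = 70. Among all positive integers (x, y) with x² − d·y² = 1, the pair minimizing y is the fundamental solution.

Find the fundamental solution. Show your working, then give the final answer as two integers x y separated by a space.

√70 → a₀=8, period (2,1,2,1,2,16); ℓ=6 even so k=5
k=0  a_k=8  p_k/q_k = 8/1
k=1  a_k=2  p_k/q_k = 17/2
k=2  a_k=1  p_k/q_k = 25/3
…
k=4  a_k=1  p_k/q_k = 92/11
k=5  a_k=2  p_k/q_k = 251/30
fundamental: x₁=251, y₁=30  (since 63001 − 70·900 = 1)

251 30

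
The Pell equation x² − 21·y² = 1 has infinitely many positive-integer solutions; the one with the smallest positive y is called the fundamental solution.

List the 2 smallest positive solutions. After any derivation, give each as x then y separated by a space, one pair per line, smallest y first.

d=21: √d = [4; 1,1,2,1,1,8] (ℓ=6, even), read p_5/q_5
i=0: a=4 ⇒ p=4, q=1
i=1: a=1 ⇒ p=5, q=1
i=2: a=1 ⇒ p=9, q=2
i=3: a=2 ⇒ p=23, q=5
i=4: a=1 ⇒ p=32, q=7
i=5: a=1 ⇒ p=55, q=12
(x₁, y₁) = (55, 12);  55² − 21·12² = 1 ✓
(x_2, y_2) = (55·55 + 21·12·12, 55·12 + 12·55) = (6049, 1320)

55 12
6049 1320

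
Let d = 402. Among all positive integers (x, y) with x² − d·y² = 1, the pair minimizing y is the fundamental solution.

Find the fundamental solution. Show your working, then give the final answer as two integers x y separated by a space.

401 20

[20; 20,40] for √402; ℓ=2 ⇒ convergent index 1
i=0: a=20 ⇒ p=20, q=1
i=1: a=20 ⇒ p=401, q=20
fundamental: x₁=401, y₁=20  (since 160801 − 402·400 = 1)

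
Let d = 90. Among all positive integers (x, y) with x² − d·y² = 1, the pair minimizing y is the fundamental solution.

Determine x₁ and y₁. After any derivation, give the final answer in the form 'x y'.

19 2

√90 → a₀=9, period (2,18); ℓ=2 even so k=1
i=0: a=9 ⇒ p=9, q=1
i=1: a=2 ⇒ p=19, q=2
fundamental: x₁=19, y₁=2  (since 361 − 90·4 = 1)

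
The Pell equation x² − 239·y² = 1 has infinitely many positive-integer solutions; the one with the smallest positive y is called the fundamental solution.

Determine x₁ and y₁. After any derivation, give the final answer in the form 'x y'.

√239 = [15; 2,5,1,2,4,15,4,2,1,5,2,30, …], period ℓ=12 (even) → k=11
i=0: a=15 ⇒ p=15, q=1
…
i=4: a=2 ⇒ p=572, q=37
i=5: a=4 ⇒ p=2489, q=161
…
i=7: a=4 ⇒ p=154117, q=9969
i=8: a=2 ⇒ p=346141, q=22390
…
i=10: a=5 ⇒ p=2847431, q=184185
i=11: a=2 ⇒ p=6195120, q=400729
→ (6195120, 400729).  Check: 6195120²=38379511814400, 239·400729²=38379511814399, difference 1.

6195120 400729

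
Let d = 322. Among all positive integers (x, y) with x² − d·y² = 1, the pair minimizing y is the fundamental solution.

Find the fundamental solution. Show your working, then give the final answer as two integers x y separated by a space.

√322 = [17; 1,16,1,34, …], period ℓ=4 (even) → k=3
k=0  a_k=17  p_k/q_k = 17/1
k=1  a_k=1  p_k/q_k = 18/1
k=2  a_k=16  p_k/q_k = 305/17
k=3  a_k=1  p_k/q_k = 323/18
fundamental: x₁=323, y₁=18  (since 104329 − 322·324 = 1)

323 18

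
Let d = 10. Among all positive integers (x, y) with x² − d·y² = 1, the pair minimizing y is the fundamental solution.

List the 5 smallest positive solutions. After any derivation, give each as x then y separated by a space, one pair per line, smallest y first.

19 6
721 228
27379 8658
1039681 328776
39480499 12484830

√10 = [3; 6, …], period ℓ=1 (odd) → k=1
k=0  a_k=3  p_k/q_k = 3/1
k=1  a_k=6  p_k/q_k = 19/6
(x₁, y₁) = (19, 6);  19² − 10·6² = 1 ✓
k=2:  x_2 = 19·19+10·6·6 = 721,  y_2 = 19·6+6·19 = 228
k=3:  x_3 = 19·721+10·6·228 = 27379,  y_3 = 19·228+6·721 = 8658
k=4:  x_4 = 19·27379+10·6·8658 = 1039681,  y_4 = 19·8658+6·27379 = 328776
k=5:  x_5 = 19·1039681+10·6·328776 = 39480499,  y_5 = 19·328776+6·1039681 = 12484830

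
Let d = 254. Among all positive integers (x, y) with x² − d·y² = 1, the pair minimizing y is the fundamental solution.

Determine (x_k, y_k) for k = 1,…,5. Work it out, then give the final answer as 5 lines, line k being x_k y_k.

255 16
130049 8160
66324735 4161584
33825484801 2122399680
17250930923775 1082419675216

[15; 1,14,1,30] for √254; ℓ=4 ⇒ convergent index 3
step 0: (15, 1)  from 15·(1,0) + (0,1)
step 1: (16, 1)  from 1·(15,1) + (1,0)
step 2: (239, 15)  from 14·(16,1) + (15,1)
step 3: (255, 16)  from 1·(239,15) + (16,1)
fundamental: x₁=255, y₁=16  (since 65025 − 254·256 = 1)
(255+16√254)^2 = 130049 + 8160√254
(255+16√254)^3 = 66324735 + 4161584√254
(255+16√254)^4 = 33825484801 + 2122399680√254
(255+16√254)^5 = 17250930923775 + 1082419675216√254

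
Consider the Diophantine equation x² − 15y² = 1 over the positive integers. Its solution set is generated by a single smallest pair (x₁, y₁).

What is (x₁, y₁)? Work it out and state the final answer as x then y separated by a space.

4 1

d=15: √d = [3; 1,6] (ℓ=2, even), read p_1/q_1
i=0: a=3 ⇒ p=3, q=1
i=1: a=1 ⇒ p=4, q=1
→ (4, 1).  Check: 4²=16, 15·1²=15, difference 1.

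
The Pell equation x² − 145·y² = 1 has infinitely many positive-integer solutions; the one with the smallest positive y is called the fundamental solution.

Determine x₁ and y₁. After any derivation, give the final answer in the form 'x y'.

[12; 24] for √145; ℓ=1 ⇒ convergent index 1
a_0=12:  p_0=12·1+0=12,  q_0=12·0+1=1
a_1=24:  p_1=24·12+1=289,  q_1=24·1+0=24
→ (289, 24).  Check: 289²=83521, 145·24²=83520, difference 1.

289 24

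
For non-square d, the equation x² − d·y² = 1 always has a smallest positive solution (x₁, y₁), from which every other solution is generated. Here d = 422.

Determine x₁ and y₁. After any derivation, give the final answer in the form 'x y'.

7022501 341850

√422 → a₀=20, period (1,1,5,2,1,…,1,1,40); ℓ=14 even so k=13
i=0: a=20 ⇒ p=20, q=1
…
i=3: a=5 ⇒ p=226, q=11
i=4: a=2 ⇒ p=493, q=24
i=5: a=1 ⇒ p=719, q=35
…
i=8: a=3 ⇒ p=163807, q=7974
i=9: a=1 ⇒ p=217526, q=10589
…
i=11: a=5 ⇒ p=3211821, q=156349
i=12: a=1 ⇒ p=3810680, q=185501
i=13: a=1 ⇒ p=7022501, q=341850
(x₁, y₁) = (7022501, 341850);  7022501² − 422·341850² = 1 ✓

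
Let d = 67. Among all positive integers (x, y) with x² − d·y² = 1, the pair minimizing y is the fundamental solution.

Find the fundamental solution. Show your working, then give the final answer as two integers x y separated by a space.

48842 5967

√67 = [8; 5,2,1,1,7,1,1,2,5,16, …], period ℓ=10 (even) → k=9
i=0: a=8 ⇒ p=8, q=1
i=1: a=5 ⇒ p=41, q=5
i=2: a=2 ⇒ p=90, q=11
…
i=4: a=1 ⇒ p=221, q=27
…
i=6: a=1 ⇒ p=1899, q=232
i=7: a=1 ⇒ p=3577, q=437
i=8: a=2 ⇒ p=9053, q=1106
i=9: a=5 ⇒ p=48842, q=5967
→ (48842, 5967).  Check: 48842²=2385540964, 67·5967²=2385540963, difference 1.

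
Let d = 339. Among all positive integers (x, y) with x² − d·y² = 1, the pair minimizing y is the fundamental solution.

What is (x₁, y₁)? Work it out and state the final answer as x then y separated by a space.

√339 = [18; 2,2,2,1,17,1,2,2,2,36, …], period ℓ=10 (even) → k=9
step 0: (18, 1)  from 18·(1,0) + (0,1)
step 1: (37, 2)  from 2·(18,1) + (1,0)
step 2: (92, 5)  from 2·(37,2) + (18,1)
step 3: (221, 12)  from 2·(92,5) + (37,2)
step 4: (313, 17)  from 1·(221,12) + (92,5)
step 5: (5542, 301)  from 17·(313,17) + (221,12)
step 6: (5855, 318)  from 1·(5542,301) + (313,17)
step 7: (17252, 937)  from 2·(5855,318) + (5542,301)
step 8: (40359, 2192)  from 2·(17252,937) + (5855,318)
step 9: (97970, 5321)  from 2·(40359,2192) + (17252,937)
(x₁, y₁) = (97970, 5321);  97970² − 339·5321² = 1 ✓

97970 5321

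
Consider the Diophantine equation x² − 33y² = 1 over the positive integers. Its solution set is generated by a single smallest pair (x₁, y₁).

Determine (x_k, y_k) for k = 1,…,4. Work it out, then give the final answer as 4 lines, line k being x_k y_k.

23 4
1057 184
48599 8460
2234497 388976

d=33: √d = [5; 1,2,1,10] (ℓ=4, even), read p_3/q_3
a_0=5:  p_0=5·1+0=5,  q_0=5·0+1=1
a_1=1:  p_1=1·5+1=6,  q_1=1·1+0=1
a_2=2:  p_2=2·6+5=17,  q_2=2·1+1=3
a_3=1:  p_3=1·17+6=23,  q_3=1·3+1=4
(x₁, y₁) = (23, 4);  23² − 33·4² = 1 ✓
k=2:  x_2 = 23·23+33·4·4 = 1057,  y_2 = 23·4+4·23 = 184
k=3:  x_3 = 23·1057+33·4·184 = 48599,  y_3 = 23·184+4·1057 = 8460
k=4:  x_4 = 23·48599+33·4·8460 = 2234497,  y_4 = 23·8460+4·48599 = 388976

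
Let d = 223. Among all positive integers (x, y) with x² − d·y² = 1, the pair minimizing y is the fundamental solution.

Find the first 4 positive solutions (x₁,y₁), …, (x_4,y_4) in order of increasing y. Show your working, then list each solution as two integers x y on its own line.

224 15
100351 6720
44957024 3010545
20140646401 1348717440

√223 = [14; 1,13,1,28, …], period ℓ=4 (even) → k=3
i=0: a=14 ⇒ p=14, q=1
…
i=2: a=13 ⇒ p=209, q=14
i=3: a=1 ⇒ p=224, q=15
fundamental: x₁=224, y₁=15  (since 50176 − 223·225 = 1)
k=2:  x_2 = 224·224+223·15·15 = 100351,  y_2 = 224·15+15·224 = 6720
k=3:  x_3 = 224·100351+223·15·6720 = 44957024,  y_3 = 224·6720+15·100351 = 3010545
k=4:  x_4 = 224·44957024+223·15·3010545 = 20140646401,  y_4 = 224·3010545+15·44957024 = 1348717440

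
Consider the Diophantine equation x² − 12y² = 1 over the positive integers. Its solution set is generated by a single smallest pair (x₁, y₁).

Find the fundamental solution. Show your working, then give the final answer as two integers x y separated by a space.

d=12: √d = [3; 2,6] (ℓ=2, even), read p_1/q_1
step 0: (3, 1)  from 3·(1,0) + (0,1)
step 1: (7, 2)  from 2·(3,1) + (1,0)
→ (7, 2).  Check: 7²=49, 12·2²=48, difference 1.

7 2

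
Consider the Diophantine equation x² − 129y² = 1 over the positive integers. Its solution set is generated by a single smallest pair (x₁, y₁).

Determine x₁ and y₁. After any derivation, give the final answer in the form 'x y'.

16855 1484

[11; 2,1,3,1,6,1,3,1,2,22] for √129; ℓ=10 ⇒ convergent index 9
a_0=11:  p_0=11·1+0=11,  q_0=11·0+1=1
a_1=2:  p_1=2·11+1=23,  q_1=2·1+0=2
a_2=1:  p_2=1·23+11=34,  q_2=1·2+1=3
a_3=3:  p_3=3·34+23=125,  q_3=3·3+2=11
a_4=1:  p_4=1·125+34=159,  q_4=1·11+3=14
a_5=6:  p_5=6·159+125=1079,  q_5=6·14+11=95
a_6=1:  p_6=1·1079+159=1238,  q_6=1·95+14=109
a_7=3:  p_7=3·1238+1079=4793,  q_7=3·109+95=422
a_8=1:  p_8=1·4793+1238=6031,  q_8=1·422+109=531
a_9=2:  p_9=2·6031+4793=16855,  q_9=2·531+422=1484
fundamental: x₁=16855, y₁=1484  (since 284091025 − 129·2202256 = 1)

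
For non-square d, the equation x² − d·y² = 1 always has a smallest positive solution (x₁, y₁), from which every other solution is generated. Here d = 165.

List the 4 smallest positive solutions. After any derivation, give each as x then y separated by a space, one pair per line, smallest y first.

1079 84
2328481 181272
5024860919 391184892
10843647534721 844176815664

[12; 1,5,2,5,1,24] for √165; ℓ=6 ⇒ convergent index 5
i=0: a=12 ⇒ p=12, q=1
…
i=2: a=5 ⇒ p=77, q=6
i=3: a=2 ⇒ p=167, q=13
i=4: a=5 ⇒ p=912, q=71
i=5: a=1 ⇒ p=1079, q=84
(x₁, y₁) = (1079, 84);  1079² − 165·84² = 1 ✓
(x_2, y_2) = (1079·1079 + 165·84·84, 1079·84 + 84·1079) = (2328481, 181272)
(x_3, y_3) = (1079·2328481 + 165·84·181272, 1079·181272 + 84·2328481) = (5024860919, 391184892)
(x_4, y_4) = (1079·5024860919 + 165·84·391184892, 1079·391184892 + 84·5024860919) = (10843647534721, 844176815664)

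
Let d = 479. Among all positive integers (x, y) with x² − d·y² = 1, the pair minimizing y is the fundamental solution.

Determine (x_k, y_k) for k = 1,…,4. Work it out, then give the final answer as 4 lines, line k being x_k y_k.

√479 → a₀=21, period (1,7,1,3,2,21,2,3,1,7,1,42); ℓ=12 even so k=11
i=0: a=21 ⇒ p=21, q=1
…
i=3: a=1 ⇒ p=197, q=9
…
i=6: a=21 ⇒ p=37075, q=1694
…
i=9: a=1 ⇒ p=340591, q=15562
i=10: a=7 ⇒ p=2648849, q=121029
i=11: a=1 ⇒ p=2989440, q=136591
(x₁, y₁) = (2989440, 136591);  2989440² − 479·136591² = 1 ✓
n=2: (2989440,136591)∘(2989440,136591) = (2989440·2989440+479·136591·136591, 2989440·136591+136591·2989440) = (17873503027199,816661198080)
n=3: (17873503027199,816661198080)∘(2989440,136591) = (2989440·17873503027199+479·136591·816661198080, 2989440·816661198080+136591·17873503027199) = (106863529779256567680,4882719303976413809)
n=4: (106863529779256567680,4882719303976413809)∘(2989440,136591) = (2989440·106863529779256567680+479·136591·4882719303976413809, 2989440·4882719303976413809+136591·106863529779256567680) = (638924220926583633867571201,29193192792157684333155840)

2989440 136591
17873503027199 816661198080
106863529779256567680 4882719303976413809
638924220926583633867571201 29193192792157684333155840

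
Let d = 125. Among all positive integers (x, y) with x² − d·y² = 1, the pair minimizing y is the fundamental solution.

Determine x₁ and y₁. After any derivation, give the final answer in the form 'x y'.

930249 83204

√125 = [11; 5,1,1,5,22, …], period ℓ=5 (odd) → k=9
i=0: a=11 ⇒ p=11, q=1
i=1: a=5 ⇒ p=56, q=5
…
i=4: a=5 ⇒ p=682, q=61
i=5: a=22 ⇒ p=15127, q=1353
…
i=7: a=1 ⇒ p=91444, q=8179
i=8: a=1 ⇒ p=167761, q=15005
i=9: a=5 ⇒ p=930249, q=83204
fundamental: x₁=930249, y₁=83204  (since 865363202001 − 125·6922905616 = 1)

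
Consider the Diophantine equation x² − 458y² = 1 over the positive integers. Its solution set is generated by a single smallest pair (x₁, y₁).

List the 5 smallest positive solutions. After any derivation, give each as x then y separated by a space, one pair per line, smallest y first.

22899 1070
1048728401 49003860
48029663286099 2244278779210
2199662518128033601 102783479481255720
100740143957198019572499 4707277791038270685350

√458 → a₀=21, period (2,2,42); ℓ=3 odd so k=5
k=0  a_k=21  p_k/q_k = 21/1
k=1  a_k=2  p_k/q_k = 43/2
k=2  a_k=2  p_k/q_k = 107/5
k=3  a_k=42  p_k/q_k = 4537/212
k=4  a_k=2  p_k/q_k = 9181/429
k=5  a_k=2  p_k/q_k = 22899/1070
→ (22899, 1070).  Check: 22899²=524364201, 458·1070²=524364200, difference 1.
(x_2, y_2) = (22899·22899 + 458·1070·1070, 22899·1070 + 1070·22899) = (1048728401, 49003860)
(x_3, y_3) = (22899·1048728401 + 458·1070·49003860, 22899·49003860 + 1070·1048728401) = (48029663286099, 2244278779210)
(x_4, y_4) = (22899·48029663286099 + 458·1070·2244278779210, 22899·2244278779210 + 1070·48029663286099) = (2199662518128033601, 102783479481255720)
(x_5, y_5) = (22899·2199662518128033601 + 458·1070·102783479481255720, 22899·102783479481255720 + 1070·2199662518128033601) = (100740143957198019572499, 4707277791038270685350)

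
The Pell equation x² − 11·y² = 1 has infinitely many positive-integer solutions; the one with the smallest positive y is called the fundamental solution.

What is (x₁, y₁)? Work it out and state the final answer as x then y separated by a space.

10 3

√11 = [3; 3,6, …], period ℓ=2 (even) → k=1
i=0: a=3 ⇒ p=3, q=1
i=1: a=3 ⇒ p=10, q=3
→ (10, 3).  Check: 10²=100, 11·3²=99, difference 1.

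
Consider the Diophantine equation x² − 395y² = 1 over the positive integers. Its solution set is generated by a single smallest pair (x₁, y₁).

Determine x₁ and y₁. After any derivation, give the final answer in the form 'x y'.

[19; 1,6,1,38] for √395; ℓ=4 ⇒ convergent index 3
k=0  a_k=19  p_k/q_k = 19/1
…
k=2  a_k=6  p_k/q_k = 139/7
k=3  a_k=1  p_k/q_k = 159/8
(x₁, y₁) = (159, 8);  159² − 395·8² = 1 ✓

159 8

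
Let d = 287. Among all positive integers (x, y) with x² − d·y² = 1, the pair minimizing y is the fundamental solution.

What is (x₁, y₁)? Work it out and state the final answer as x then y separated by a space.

288 17

√287 → a₀=16, period (1,15,1,32); ℓ=4 even so k=3
step 0: (16, 1)  from 16·(1,0) + (0,1)
step 1: (17, 1)  from 1·(16,1) + (1,0)
step 2: (271, 16)  from 15·(17,1) + (16,1)
step 3: (288, 17)  from 1·(271,16) + (17,1)
→ (288, 17).  Check: 288²=82944, 287·17²=82943, difference 1.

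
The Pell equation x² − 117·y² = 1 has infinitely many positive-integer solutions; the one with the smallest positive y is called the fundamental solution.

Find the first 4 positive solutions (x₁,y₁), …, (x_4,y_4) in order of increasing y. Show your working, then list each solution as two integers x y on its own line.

√117 = [10; 1,4,2,4,1,20, …], period ℓ=6 (even) → k=5
a_0=10:  p_0=10·1+0=10,  q_0=10·0+1=1
a_1=1:  p_1=1·10+1=11,  q_1=1·1+0=1
…
a_4=4:  p_4=4·119+54=530,  q_4=4·11+5=49
a_5=1:  p_5=1·530+119=649,  q_5=1·49+11=60
→ (649, 60).  Check: 649²=421201, 117·60²=421200, difference 1.
(x_2, y_2) = (649·649 + 117·60·60, 649·60 + 60·649) = (842401, 77880)
(x_3, y_3) = (649·842401 + 117·60·77880, 649·77880 + 60·842401) = (1093435849, 101088180)
(x_4, y_4) = (649·1093435849 + 117·60·101088180, 649·101088180 + 60·1093435849) = (1419278889601, 131212379760)

649 60
842401 77880
1093435849 101088180
1419278889601 131212379760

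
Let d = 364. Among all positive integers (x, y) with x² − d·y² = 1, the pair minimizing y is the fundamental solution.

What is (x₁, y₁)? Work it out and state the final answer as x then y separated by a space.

4954951 259710

d=364: √d = [19; 12,1,2,3,1,8,1,3,2,1,12,38] (ℓ=12, even), read p_11/q_11
step 0: (19, 1)  from 19·(1,0) + (0,1)
step 1: (229, 12)  from 12·(19,1) + (1,0)
step 2: (248, 13)  from 1·(229,12) + (19,1)
…
step 4: (2423, 127)  from 3·(725,38) + (248,13)
…
step 6: (27607, 1447)  from 8·(3148,165) + (2423,127)
step 7: (30755, 1612)  from 1·(27607,1447) + (3148,165)
step 8: (119872, 6283)  from 3·(30755,1612) + (27607,1447)
step 9: (270499, 14178)  from 2·(119872,6283) + (30755,1612)
step 10: (390371, 20461)  from 1·(270499,14178) + (119872,6283)
step 11: (4954951, 259710)  from 12·(390371,20461) + (270499,14178)
→ (4954951, 259710).  Check: 4954951²=24551539412401, 364·259710²=24551539412400, difference 1.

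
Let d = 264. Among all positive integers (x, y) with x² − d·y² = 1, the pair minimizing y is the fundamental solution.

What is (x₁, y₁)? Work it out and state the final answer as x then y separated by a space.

d=264: √d = [16; 4,32] (ℓ=2, even), read p_1/q_1
i=0: a=16 ⇒ p=16, q=1
i=1: a=4 ⇒ p=65, q=4
→ (65, 4).  Check: 65²=4225, 264·4²=4224, difference 1.

65 4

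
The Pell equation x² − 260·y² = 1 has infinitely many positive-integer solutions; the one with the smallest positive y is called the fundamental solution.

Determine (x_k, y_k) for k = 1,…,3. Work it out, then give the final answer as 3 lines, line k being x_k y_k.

129 8
33281 2064
8586369 532504

√260 = [16; 8,32, …], period ℓ=2 (even) → k=1
k=0  a_k=16  p_k/q_k = 16/1
k=1  a_k=8  p_k/q_k = 129/8
fundamental: x₁=129, y₁=8  (since 16641 − 260·64 = 1)
k=2:  x_2 = 129·129+260·8·8 = 33281,  y_2 = 129·8+8·129 = 2064
k=3:  x_3 = 129·33281+260·8·2064 = 8586369,  y_3 = 129·2064+8·33281 = 532504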